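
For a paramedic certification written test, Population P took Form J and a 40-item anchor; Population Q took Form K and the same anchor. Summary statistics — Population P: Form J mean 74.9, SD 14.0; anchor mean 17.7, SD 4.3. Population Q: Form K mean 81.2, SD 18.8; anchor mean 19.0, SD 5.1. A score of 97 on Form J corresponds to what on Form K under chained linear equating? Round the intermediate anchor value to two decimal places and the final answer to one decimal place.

Form J → anchor (Population P): v = (4.3/14.0)(97 − 74.9) + 17.7 = 24.49
anchor → Form K (Population Q): y = (18.8/5.1)(24.49 − 19.0) + 81.2 = 101.4

101.4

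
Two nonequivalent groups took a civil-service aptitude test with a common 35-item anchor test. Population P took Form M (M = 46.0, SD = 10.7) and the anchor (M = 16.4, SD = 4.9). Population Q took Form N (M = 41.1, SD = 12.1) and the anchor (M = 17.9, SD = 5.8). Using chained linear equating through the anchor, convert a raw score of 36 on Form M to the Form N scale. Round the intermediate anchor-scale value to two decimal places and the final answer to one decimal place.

Form M → anchor (Population P): v = (4.9/10.7)(36 − 46.0) + 16.4 = 11.82
anchor → Form N (Population Q): y = (12.1/5.8)(11.82 − 17.9) + 41.1 = 28.4

28.4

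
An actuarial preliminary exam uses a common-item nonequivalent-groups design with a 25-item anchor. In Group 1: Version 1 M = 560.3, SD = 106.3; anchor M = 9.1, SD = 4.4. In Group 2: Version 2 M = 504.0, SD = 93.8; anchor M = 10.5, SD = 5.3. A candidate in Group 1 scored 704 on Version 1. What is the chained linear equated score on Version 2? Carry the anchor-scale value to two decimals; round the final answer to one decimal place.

584.5

Version 1 → anchor (Group 1): v = (4.4/106.3)(704 − 560.3) + 9.1 = 15.05
anchor → Version 2 (Group 2): y = (93.8/5.3)(15.05 − 10.5) + 504.0 = 584.5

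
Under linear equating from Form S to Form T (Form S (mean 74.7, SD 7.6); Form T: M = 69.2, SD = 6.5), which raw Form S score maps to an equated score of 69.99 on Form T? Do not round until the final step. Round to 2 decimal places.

Invert y = (SD_Y/SD_X)(x − M_X) + M_Y:
x = (SD_X/SD_Y)(y − M_Y) + M_X = (7.6/6.5)(69.99 − 69.2) + 74.7
x = 1.169231 × 0.790 + 74.7 = 75.62

75.62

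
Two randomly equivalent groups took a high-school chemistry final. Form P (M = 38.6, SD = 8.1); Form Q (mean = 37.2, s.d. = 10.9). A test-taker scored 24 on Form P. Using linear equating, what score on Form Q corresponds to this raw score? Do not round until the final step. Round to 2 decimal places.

Linear equating: y = (SD_Y/SD_X)(x − M_X) + M_Y
y = (10.9/8.1)(24 − 38.6) + 37.2
y = 1.345679 × -14.6 + 37.2 = -19.6469 + 37.2 = 17.55

17.55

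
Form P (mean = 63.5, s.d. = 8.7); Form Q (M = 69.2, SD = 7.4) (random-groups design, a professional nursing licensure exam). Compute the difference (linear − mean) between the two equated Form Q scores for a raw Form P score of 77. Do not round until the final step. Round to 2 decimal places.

Mean-equated: 77 + (69.2 − 63.5) = 82.70
Linear-equated: (7.4/8.7)(77 − 63.5) + 69.2 = 80.683
Difference = 80.683 − 82.70 = -2.02

-2.02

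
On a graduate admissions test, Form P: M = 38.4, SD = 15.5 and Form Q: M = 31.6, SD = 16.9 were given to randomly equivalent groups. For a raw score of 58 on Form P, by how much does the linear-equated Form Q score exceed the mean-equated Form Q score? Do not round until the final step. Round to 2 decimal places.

Mean-equated: 58 + (31.6 − 38.4) = 51.20
Linear-equated: (16.9/15.5)(58 − 38.4) + 31.6 = 52.970
Difference = 52.970 − 51.20 = 1.77

1.77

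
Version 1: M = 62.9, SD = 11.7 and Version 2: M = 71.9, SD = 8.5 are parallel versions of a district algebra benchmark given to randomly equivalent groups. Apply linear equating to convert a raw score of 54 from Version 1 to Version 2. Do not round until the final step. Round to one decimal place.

Linear equating: y = (SD_Y/SD_X)(x − M_X) + M_Y
y = (8.5/11.7)(54 − 62.9) + 71.9
y = 0.726496 × -8.9 + 71.9 = -6.4658 + 71.9 = 65.4

65.4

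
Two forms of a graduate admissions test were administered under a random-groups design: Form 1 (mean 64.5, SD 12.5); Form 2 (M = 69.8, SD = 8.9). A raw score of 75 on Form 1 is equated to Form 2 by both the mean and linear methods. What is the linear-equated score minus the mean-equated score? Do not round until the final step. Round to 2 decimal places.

Mean-equated: 75 + (69.8 − 64.5) = 80.30
Linear-equated: (8.9/12.5)(75 − 64.5) + 69.8 = 77.276
Difference = 77.276 − 80.30 = -3.02

-3.02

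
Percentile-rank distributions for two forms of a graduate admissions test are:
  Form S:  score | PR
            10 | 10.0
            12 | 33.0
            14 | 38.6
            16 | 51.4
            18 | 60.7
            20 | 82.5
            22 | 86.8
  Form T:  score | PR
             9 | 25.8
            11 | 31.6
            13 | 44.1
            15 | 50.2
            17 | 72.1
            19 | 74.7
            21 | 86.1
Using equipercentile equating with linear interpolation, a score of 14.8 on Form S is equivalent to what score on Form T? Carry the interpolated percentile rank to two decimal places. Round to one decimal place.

PR of 14.8 on Form S: 38.6 + (14.8 − 14)/(16 − 14) × (51.4 − 38.6) = 43.72
On Form T, PR 43.72 falls between score 11 (PR 31.6) and 13 (PR 44.1).
Interpolate: 11 + (43.72 − 31.6)/(44.1 − 31.6) × (13 − 11) = 12.9

12.9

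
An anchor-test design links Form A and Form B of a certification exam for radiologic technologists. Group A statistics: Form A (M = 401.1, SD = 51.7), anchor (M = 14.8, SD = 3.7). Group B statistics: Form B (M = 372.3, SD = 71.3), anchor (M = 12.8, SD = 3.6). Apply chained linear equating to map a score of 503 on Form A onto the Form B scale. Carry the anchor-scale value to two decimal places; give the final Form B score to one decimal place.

Form A → anchor (Group A): v = (3.7/51.7)(503 − 401.1) + 14.8 = 22.09
anchor → Form B (Group B): y = (71.3/3.6)(22.09 − 12.8) + 372.3 = 556.3

556.3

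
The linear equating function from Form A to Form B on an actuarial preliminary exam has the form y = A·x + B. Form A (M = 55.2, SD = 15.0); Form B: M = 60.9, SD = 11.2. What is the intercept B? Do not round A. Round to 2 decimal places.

A = SD_Y / SD_X = 11.2 / 15.0 = 0.746667
B = M_Y − A·M_X = 60.9 − 0.746667 × 55.2 = 19.68

19.68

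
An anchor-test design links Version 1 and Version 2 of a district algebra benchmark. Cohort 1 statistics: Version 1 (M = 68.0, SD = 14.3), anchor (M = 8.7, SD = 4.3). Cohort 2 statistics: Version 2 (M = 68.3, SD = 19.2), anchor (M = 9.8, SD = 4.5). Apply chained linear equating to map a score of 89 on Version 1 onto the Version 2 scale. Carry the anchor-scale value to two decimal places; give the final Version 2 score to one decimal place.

90.5

Version 1 → anchor (Cohort 1): v = (4.3/14.3)(89 − 68.0) + 8.7 = 15.01
anchor → Version 2 (Cohort 2): y = (19.2/4.5)(15.01 − 9.8) + 68.3 = 90.5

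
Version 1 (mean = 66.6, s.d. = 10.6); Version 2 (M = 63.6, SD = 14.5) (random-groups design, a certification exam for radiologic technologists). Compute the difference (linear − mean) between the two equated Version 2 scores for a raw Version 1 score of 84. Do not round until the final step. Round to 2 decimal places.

Mean-equated: 84 + (63.6 − 66.6) = 81.00
Linear-equated: (14.5/10.6)(84 − 66.6) + 63.6 = 87.402
Difference = 87.402 − 81.00 = 6.40

6.40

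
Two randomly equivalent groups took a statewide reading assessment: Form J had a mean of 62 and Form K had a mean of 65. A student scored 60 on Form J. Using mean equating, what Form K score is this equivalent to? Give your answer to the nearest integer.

63

Mean equating: y = x + (M_Y − M_X) = 60 + (65 − 62) = 63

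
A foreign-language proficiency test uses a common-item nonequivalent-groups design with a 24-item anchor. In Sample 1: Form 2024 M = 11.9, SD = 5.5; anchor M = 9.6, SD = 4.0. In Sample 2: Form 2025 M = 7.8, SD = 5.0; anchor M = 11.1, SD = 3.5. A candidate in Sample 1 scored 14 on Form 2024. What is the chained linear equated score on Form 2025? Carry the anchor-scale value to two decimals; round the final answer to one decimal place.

Form 2024 → anchor (Sample 1): v = (4.0/5.5)(14 − 11.9) + 9.6 = 11.13
anchor → Form 2025 (Sample 2): y = (5.0/3.5)(11.13 − 11.1) + 7.8 = 7.8

7.8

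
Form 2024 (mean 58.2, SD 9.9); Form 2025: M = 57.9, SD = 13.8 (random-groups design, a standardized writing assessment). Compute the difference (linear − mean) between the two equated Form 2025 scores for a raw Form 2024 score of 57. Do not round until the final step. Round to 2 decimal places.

-0.47

Mean-equated: 57 + (57.9 − 58.2) = 56.70
Linear-equated: (13.8/9.9)(57 − 58.2) + 57.9 = 56.227
Difference = 56.227 − 56.70 = -0.47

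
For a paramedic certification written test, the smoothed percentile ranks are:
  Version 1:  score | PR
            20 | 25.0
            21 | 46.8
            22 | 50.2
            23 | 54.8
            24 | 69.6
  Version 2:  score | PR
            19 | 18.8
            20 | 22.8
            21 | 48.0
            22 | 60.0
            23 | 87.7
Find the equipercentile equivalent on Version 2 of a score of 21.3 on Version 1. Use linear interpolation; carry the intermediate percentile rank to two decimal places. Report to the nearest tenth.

PR of 21.3 on Version 1: 46.8 + (21.3 − 21)/(22 − 21) × (50.2 − 46.8) = 47.82
On Version 2, PR 47.82 falls between score 20 (PR 22.8) and 21 (PR 48.0).
Interpolate: 20 + (47.82 − 22.8)/(48.0 − 22.8) × (21 − 20) = 21.0

21.0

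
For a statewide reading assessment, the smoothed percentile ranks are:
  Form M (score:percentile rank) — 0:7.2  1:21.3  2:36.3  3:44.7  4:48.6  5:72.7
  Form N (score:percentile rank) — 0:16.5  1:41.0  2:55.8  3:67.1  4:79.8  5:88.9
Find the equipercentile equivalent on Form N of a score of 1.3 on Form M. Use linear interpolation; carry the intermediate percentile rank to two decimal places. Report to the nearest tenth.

PR of 1.3 on Form M: 21.3 + (1.3 − 1)/(2 − 1) × (36.3 − 21.3) = 25.80
On Form N, PR 25.80 falls between score 0 (PR 16.5) and 1 (PR 41.0).
Interpolate: 0 + (25.80 − 16.5)/(41.0 − 16.5) × (1 − 0) = 0.4

0.4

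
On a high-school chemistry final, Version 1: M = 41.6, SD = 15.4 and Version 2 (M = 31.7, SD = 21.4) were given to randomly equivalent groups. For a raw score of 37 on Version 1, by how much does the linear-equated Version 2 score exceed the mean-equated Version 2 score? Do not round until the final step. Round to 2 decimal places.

-1.79

Mean-equated: 37 + (31.7 − 41.6) = 27.10
Linear-equated: (21.4/15.4)(37 − 41.6) + 31.7 = 25.308
Difference = 25.308 − 27.10 = -1.79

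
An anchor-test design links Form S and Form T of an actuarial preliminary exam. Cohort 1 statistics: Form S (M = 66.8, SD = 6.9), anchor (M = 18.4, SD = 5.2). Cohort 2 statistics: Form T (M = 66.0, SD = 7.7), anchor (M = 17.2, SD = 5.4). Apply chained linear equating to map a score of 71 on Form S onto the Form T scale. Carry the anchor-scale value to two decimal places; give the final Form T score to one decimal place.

72.2

Form S → anchor (Cohort 1): v = (5.2/6.9)(71 − 66.8) + 18.4 = 21.57
anchor → Form T (Cohort 2): y = (7.7/5.4)(21.57 − 17.2) + 66.0 = 72.2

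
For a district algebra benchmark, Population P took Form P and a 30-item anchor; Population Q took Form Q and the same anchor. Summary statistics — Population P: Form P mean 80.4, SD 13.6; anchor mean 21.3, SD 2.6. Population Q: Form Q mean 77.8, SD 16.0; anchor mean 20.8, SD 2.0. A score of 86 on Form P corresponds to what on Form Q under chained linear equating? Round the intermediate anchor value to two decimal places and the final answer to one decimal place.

Form P → anchor (Population P): v = (2.6/13.6)(86 − 80.4) + 21.3 = 22.37
anchor → Form Q (Population Q): y = (16.0/2.0)(22.37 − 20.8) + 77.8 = 90.4

90.4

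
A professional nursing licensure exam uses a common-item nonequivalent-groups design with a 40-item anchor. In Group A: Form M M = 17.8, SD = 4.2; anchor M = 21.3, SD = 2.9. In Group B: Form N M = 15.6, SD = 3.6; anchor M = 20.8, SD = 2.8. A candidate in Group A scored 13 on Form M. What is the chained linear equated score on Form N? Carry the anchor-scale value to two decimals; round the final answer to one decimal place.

Form M → anchor (Group A): v = (2.9/4.2)(13 − 17.8) + 21.3 = 17.99
anchor → Form N (Group B): y = (3.6/2.8)(17.99 − 20.8) + 15.6 = 12.0

12.0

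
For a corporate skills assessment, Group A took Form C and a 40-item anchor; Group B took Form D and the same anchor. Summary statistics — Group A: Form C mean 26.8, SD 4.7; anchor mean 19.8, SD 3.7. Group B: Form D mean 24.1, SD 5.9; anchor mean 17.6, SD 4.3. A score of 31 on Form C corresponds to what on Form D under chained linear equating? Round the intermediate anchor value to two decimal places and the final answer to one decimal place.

Form C → anchor (Group A): v = (3.7/4.7)(31 − 26.8) + 19.8 = 23.11
anchor → Form D (Group B): y = (5.9/4.3)(23.11 − 17.6) + 24.1 = 31.7

31.7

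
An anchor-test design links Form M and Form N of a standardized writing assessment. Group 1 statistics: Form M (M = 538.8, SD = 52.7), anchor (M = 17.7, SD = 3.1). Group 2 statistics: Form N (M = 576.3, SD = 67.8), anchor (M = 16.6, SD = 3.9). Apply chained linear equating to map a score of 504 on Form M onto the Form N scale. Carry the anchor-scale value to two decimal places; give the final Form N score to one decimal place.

Form M → anchor (Group 1): v = (3.1/52.7)(504 − 538.8) + 17.7 = 15.65
anchor → Form N (Group 2): y = (67.8/3.9)(15.65 − 16.6) + 576.3 = 559.8

559.8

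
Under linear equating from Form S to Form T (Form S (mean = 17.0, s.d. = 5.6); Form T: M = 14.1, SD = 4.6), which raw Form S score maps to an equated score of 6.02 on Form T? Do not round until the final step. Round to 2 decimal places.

7.16

Invert y = (SD_Y/SD_X)(x − M_X) + M_Y:
x = (SD_X/SD_Y)(y − M_Y) + M_X = (5.6/4.6)(6.02 − 14.1) + 17.0
x = 1.217391 × -8.080 + 17.0 = 7.16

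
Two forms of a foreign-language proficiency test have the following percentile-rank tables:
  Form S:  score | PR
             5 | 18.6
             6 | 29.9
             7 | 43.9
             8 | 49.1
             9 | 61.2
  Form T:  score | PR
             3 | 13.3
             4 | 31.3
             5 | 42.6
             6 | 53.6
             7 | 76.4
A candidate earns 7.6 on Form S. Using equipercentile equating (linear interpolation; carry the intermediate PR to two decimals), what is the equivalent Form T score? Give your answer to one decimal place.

5.4

PR of 7.6 on Form S: 43.9 + (7.6 − 7)/(8 − 7) × (49.1 − 43.9) = 47.02
On Form T, PR 47.02 falls between score 5 (PR 42.6) and 6 (PR 53.6).
Interpolate: 5 + (47.02 − 42.6)/(53.6 − 42.6) × (6 − 5) = 5.4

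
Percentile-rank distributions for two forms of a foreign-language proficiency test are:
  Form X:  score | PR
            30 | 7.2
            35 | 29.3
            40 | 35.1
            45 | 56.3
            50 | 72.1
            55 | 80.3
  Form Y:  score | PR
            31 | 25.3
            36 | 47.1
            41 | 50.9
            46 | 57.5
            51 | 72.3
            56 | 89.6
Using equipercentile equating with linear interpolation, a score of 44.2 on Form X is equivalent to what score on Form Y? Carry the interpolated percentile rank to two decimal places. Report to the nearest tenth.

PR of 44.2 on Form X: 35.1 + (44.2 − 40)/(45 − 40) × (56.3 − 35.1) = 52.91
On Form Y, PR 52.91 falls between score 41 (PR 50.9) and 46 (PR 57.5).
Interpolate: 41 + (52.91 − 50.9)/(57.5 − 50.9) × (46 − 41) = 42.5

42.5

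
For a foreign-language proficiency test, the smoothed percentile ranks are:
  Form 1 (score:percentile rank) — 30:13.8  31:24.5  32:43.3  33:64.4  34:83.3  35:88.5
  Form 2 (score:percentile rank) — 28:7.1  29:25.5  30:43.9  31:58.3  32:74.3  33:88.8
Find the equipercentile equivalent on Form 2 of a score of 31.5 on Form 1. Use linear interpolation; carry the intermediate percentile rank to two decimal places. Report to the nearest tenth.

29.5

PR of 31.5 on Form 1: 24.5 + (31.5 − 31)/(32 − 31) × (43.3 − 24.5) = 33.90
On Form 2, PR 33.90 falls between score 29 (PR 25.5) and 30 (PR 43.9).
Interpolate: 29 + (33.90 − 25.5)/(43.9 − 25.5) × (30 − 29) = 29.5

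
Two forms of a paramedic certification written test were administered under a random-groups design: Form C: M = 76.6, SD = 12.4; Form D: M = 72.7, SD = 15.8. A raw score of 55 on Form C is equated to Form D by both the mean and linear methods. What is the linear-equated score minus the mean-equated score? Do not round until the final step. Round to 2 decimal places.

Mean-equated: 55 + (72.7 − 76.6) = 51.10
Linear-equated: (15.8/12.4)(55 − 76.6) + 72.7 = 45.177
Difference = 45.177 − 51.10 = -5.92

-5.92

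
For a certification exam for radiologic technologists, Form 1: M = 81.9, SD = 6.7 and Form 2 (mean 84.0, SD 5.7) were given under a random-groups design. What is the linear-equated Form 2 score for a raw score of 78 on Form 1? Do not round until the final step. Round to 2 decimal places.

Linear equating: y = (SD_Y/SD_X)(x − M_X) + M_Y
y = (5.7/6.7)(78 − 81.9) + 84.0
y = 0.850746 × -3.9 + 84.0 = -3.3179 + 84.0 = 80.68

80.68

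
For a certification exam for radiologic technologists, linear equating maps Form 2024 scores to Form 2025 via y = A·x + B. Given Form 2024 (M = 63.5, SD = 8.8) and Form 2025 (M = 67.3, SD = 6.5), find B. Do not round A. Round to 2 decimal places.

20.40

A = SD_Y / SD_X = 6.5 / 8.8 = 0.738636
B = M_Y − A·M_X = 67.3 − 0.738636 × 63.5 = 20.40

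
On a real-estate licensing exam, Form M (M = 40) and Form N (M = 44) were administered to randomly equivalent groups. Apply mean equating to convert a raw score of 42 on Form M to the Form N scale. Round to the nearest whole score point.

46

Mean equating: y = x + (M_Y − M_X) = 42 + (44 − 40) = 46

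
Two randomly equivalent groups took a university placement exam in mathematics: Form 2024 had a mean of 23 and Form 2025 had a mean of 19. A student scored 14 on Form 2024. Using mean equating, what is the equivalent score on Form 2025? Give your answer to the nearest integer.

10

Mean equating: y = x + (M_Y − M_X) = 14 + (19 − 23) = 10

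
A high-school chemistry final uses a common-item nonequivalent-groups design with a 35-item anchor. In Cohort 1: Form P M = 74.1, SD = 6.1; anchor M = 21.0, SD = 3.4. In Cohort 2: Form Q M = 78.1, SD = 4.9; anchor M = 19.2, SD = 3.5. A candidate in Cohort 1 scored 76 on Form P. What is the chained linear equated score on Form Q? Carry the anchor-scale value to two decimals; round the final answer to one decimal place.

Form P → anchor (Cohort 1): v = (3.4/6.1)(76 − 74.1) + 21.0 = 22.06
anchor → Form Q (Cohort 2): y = (4.9/3.5)(22.06 − 19.2) + 78.1 = 82.1

82.1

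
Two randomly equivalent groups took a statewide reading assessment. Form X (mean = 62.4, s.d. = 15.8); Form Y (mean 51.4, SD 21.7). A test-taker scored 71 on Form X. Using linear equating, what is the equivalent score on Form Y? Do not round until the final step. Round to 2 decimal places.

Linear equating: y = (SD_Y/SD_X)(x − M_X) + M_Y
y = (21.7/15.8)(71 − 62.4) + 51.4
y = 1.373418 × 8.6 + 51.4 = 11.8114 + 51.4 = 63.21

63.21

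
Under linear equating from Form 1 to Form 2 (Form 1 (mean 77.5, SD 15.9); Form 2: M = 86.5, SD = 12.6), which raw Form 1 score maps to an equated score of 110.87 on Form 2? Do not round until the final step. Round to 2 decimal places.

Invert y = (SD_Y/SD_X)(x − M_X) + M_Y:
x = (SD_X/SD_Y)(y − M_Y) + M_X = (15.9/12.6)(110.87 − 86.5) + 77.5
x = 1.261905 × 24.370 + 77.5 = 108.25

108.25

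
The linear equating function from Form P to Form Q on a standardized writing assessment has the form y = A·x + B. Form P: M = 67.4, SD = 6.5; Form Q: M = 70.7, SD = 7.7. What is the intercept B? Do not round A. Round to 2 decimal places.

-9.14

A = SD_Y / SD_X = 7.7 / 6.5 = 1.184615
B = M_Y − A·M_X = 70.7 − 1.184615 × 67.4 = -9.14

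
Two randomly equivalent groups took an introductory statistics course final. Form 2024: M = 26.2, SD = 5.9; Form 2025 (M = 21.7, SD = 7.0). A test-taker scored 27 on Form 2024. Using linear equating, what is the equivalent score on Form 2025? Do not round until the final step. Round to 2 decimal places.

22.65

Linear equating: y = (SD_Y/SD_X)(x − M_X) + M_Y
y = (7.0/5.9)(27 − 26.2) + 21.7
y = 1.186441 × 0.8 + 21.7 = 0.9492 + 21.7 = 22.65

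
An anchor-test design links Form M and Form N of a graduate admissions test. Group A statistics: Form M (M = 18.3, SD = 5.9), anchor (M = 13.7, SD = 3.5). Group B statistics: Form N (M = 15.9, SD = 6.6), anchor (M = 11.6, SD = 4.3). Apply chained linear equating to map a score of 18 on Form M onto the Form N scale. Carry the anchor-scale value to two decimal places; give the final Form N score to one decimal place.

Form M → anchor (Group A): v = (3.5/5.9)(18 − 18.3) + 13.7 = 13.52
anchor → Form N (Group B): y = (6.6/4.3)(13.52 − 11.6) + 15.9 = 18.8

18.8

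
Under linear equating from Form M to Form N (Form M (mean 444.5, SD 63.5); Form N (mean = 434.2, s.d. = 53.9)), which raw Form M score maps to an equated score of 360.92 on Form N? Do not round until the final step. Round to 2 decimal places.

358.17

Invert y = (SD_Y/SD_X)(x − M_X) + M_Y:
x = (SD_X/SD_Y)(y − M_Y) + M_X = (63.5/53.9)(360.92 − 434.2) + 444.5
x = 1.178108 × -73.280 + 444.5 = 358.17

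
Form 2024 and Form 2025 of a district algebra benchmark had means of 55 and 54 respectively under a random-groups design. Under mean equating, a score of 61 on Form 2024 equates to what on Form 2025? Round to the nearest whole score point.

Mean equating: y = x + (M_Y − M_X) = 61 + (54 − 55) = 60

60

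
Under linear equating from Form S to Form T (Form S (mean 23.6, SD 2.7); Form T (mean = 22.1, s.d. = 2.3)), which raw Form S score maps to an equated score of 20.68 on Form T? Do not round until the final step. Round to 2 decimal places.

21.93

Invert y = (SD_Y/SD_X)(x − M_X) + M_Y:
x = (SD_X/SD_Y)(y − M_Y) + M_X = (2.7/2.3)(20.68 − 22.1) + 23.6
x = 1.173913 × -1.420 + 23.6 = 21.93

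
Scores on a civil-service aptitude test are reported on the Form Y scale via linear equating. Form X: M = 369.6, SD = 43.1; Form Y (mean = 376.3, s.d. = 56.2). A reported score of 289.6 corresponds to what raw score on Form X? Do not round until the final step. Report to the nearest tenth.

Invert y = (SD_Y/SD_X)(x − M_X) + M_Y:
x = (SD_X/SD_Y)(y − M_Y) + M_X = (43.1/56.2)(289.6 − 376.3) + 369.6
x = 0.766904 × -86.700 + 369.6 = 303.1

303.1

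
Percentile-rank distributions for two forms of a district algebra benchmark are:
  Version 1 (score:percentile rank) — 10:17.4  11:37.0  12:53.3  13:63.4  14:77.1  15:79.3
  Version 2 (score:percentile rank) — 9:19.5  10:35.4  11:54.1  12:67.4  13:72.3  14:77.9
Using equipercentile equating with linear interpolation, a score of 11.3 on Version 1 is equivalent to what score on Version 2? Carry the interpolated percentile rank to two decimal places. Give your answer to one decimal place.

10.3

PR of 11.3 on Version 1: 37.0 + (11.3 − 11)/(12 − 11) × (53.3 − 37.0) = 41.89
On Version 2, PR 41.89 falls between score 10 (PR 35.4) and 11 (PR 54.1).
Interpolate: 10 + (41.89 − 35.4)/(54.1 − 35.4) × (11 − 10) = 10.3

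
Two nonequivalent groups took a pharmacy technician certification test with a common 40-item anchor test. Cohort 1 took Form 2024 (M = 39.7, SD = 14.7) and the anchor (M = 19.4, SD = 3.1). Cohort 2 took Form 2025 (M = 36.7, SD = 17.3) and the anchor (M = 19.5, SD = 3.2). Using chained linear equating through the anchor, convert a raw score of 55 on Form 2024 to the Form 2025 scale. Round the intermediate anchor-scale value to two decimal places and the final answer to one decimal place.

53.6

Form 2024 → anchor (Cohort 1): v = (3.1/14.7)(55 − 39.7) + 19.4 = 22.63
anchor → Form 2025 (Cohort 2): y = (17.3/3.2)(22.63 − 19.5) + 36.7 = 53.6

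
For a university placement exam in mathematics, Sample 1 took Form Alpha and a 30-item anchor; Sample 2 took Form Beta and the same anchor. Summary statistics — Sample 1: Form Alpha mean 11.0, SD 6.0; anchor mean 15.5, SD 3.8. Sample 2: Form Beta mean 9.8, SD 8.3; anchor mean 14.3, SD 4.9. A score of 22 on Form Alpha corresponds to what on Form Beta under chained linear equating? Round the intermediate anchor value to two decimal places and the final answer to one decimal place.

23.6

Form Alpha → anchor (Sample 1): v = (3.8/6.0)(22 − 11.0) + 15.5 = 22.47
anchor → Form Beta (Sample 2): y = (8.3/4.9)(22.47 − 14.3) + 9.8 = 23.6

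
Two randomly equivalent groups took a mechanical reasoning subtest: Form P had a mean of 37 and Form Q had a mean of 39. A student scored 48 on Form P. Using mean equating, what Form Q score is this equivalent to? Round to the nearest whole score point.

50

Mean equating: y = x + (M_Y − M_X) = 48 + (39 − 37) = 50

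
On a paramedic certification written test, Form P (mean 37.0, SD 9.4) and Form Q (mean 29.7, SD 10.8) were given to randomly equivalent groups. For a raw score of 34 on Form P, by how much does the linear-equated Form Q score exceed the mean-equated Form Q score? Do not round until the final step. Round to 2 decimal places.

Mean-equated: 34 + (29.7 − 37.0) = 26.70
Linear-equated: (10.8/9.4)(34 − 37.0) + 29.7 = 26.253
Difference = 26.253 − 26.70 = -0.45

-0.45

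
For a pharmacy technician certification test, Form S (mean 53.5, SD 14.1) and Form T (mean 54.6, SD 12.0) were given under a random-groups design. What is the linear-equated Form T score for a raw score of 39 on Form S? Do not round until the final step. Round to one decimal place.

42.3

Linear equating: y = (SD_Y/SD_X)(x − M_X) + M_Y
y = (12.0/14.1)(39 − 53.5) + 54.6
y = 0.851064 × -14.5 + 54.6 = -12.3404 + 54.6 = 42.3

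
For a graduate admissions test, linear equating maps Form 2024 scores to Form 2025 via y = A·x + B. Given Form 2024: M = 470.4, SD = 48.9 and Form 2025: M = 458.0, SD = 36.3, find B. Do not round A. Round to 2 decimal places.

108.81

A = SD_Y / SD_X = 36.3 / 48.9 = 0.742331
B = M_Y − A·M_X = 458.0 − 0.742331 × 470.4 = 108.81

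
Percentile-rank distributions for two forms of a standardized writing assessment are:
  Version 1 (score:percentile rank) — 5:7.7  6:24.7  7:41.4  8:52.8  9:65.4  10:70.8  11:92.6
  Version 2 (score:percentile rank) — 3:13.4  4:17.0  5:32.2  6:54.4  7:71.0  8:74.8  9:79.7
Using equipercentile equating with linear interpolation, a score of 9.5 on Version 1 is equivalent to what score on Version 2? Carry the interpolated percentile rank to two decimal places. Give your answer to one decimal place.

6.8

PR of 9.5 on Version 1: 65.4 + (9.5 − 9)/(10 − 9) × (70.8 − 65.4) = 68.10
On Version 2, PR 68.10 falls between score 6 (PR 54.4) and 7 (PR 71.0).
Interpolate: 6 + (68.10 − 54.4)/(71.0 − 54.4) × (7 − 6) = 6.8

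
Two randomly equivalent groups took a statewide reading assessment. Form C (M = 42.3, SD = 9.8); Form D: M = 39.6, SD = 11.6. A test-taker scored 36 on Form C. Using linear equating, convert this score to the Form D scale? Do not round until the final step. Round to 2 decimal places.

32.14

Linear equating: y = (SD_Y/SD_X)(x − M_X) + M_Y
y = (11.6/9.8)(36 − 42.3) + 39.6
y = 1.183673 × -6.3 + 39.6 = -7.4571 + 39.6 = 32.14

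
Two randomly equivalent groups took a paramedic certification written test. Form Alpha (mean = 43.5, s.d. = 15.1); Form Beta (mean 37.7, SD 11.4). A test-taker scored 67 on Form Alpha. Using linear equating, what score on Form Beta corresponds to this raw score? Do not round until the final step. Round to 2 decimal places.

Linear equating: y = (SD_Y/SD_X)(x − M_X) + M_Y
y = (11.4/15.1)(67 − 43.5) + 37.7
y = 0.754967 × 23.5 + 37.7 = 17.7417 + 37.7 = 55.44

55.44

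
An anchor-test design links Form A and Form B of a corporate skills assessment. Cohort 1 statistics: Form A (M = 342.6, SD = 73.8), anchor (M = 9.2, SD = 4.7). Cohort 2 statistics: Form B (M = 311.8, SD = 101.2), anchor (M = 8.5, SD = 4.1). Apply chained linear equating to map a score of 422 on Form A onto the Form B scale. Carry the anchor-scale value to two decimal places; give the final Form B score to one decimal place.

454.0

Form A → anchor (Cohort 1): v = (4.7/73.8)(422 − 342.6) + 9.2 = 14.26
anchor → Form B (Cohort 2): y = (101.2/4.1)(14.26 − 8.5) + 311.8 = 454.0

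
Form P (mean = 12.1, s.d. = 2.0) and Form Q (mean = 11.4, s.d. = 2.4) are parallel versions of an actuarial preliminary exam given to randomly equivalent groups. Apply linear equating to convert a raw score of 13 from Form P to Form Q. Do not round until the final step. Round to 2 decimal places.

12.48

Linear equating: y = (SD_Y/SD_X)(x − M_X) + M_Y
y = (2.4/2.0)(13 − 12.1) + 11.4
y = 1.200000 × 0.9 + 11.4 = 1.0800 + 11.4 = 12.48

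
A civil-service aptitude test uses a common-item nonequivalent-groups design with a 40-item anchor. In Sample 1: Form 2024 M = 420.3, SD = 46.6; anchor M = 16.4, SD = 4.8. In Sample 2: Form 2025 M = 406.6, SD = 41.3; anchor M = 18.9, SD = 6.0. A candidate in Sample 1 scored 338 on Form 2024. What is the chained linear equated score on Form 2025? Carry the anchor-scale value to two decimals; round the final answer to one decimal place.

Form 2024 → anchor (Sample 1): v = (4.8/46.6)(338 − 420.3) + 16.4 = 7.92
anchor → Form 2025 (Sample 2): y = (41.3/6.0)(7.92 − 18.9) + 406.6 = 331.0

331.0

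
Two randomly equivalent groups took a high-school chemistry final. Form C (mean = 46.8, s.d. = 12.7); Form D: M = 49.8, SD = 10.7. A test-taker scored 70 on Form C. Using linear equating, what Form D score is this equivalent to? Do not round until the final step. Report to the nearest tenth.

69.3

Linear equating: y = (SD_Y/SD_X)(x − M_X) + M_Y
y = (10.7/12.7)(70 − 46.8) + 49.8
y = 0.842520 × 23.2 + 49.8 = 19.5465 + 49.8 = 69.3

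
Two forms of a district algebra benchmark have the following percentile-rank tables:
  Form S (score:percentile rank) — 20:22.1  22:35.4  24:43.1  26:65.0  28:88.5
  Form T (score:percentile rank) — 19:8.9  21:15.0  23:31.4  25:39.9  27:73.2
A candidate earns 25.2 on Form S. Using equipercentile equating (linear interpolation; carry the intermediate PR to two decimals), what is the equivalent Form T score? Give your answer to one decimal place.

PR of 25.2 on Form S: 43.1 + (25.2 − 24)/(26 − 24) × (65.0 − 43.1) = 56.24
On Form T, PR 56.24 falls between score 25 (PR 39.9) and 27 (PR 73.2).
Interpolate: 25 + (56.24 − 39.9)/(73.2 − 39.9) × (27 − 25) = 26.0

26.0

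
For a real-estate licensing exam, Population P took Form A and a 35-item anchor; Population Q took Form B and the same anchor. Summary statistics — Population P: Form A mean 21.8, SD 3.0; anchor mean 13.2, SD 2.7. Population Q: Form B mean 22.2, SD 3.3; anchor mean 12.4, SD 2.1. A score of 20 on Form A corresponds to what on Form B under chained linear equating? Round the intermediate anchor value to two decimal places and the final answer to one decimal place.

20.9

Form A → anchor (Population P): v = (2.7/3.0)(20 − 21.8) + 13.2 = 11.58
anchor → Form B (Population Q): y = (3.3/2.1)(11.58 − 12.4) + 22.2 = 20.9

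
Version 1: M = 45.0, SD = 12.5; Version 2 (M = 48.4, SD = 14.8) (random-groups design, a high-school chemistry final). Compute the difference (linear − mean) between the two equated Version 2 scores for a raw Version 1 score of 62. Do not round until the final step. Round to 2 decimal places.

Mean-equated: 62 + (48.4 − 45.0) = 65.40
Linear-equated: (14.8/12.5)(62 − 45.0) + 48.4 = 68.528
Difference = 68.528 − 65.40 = 3.13

3.13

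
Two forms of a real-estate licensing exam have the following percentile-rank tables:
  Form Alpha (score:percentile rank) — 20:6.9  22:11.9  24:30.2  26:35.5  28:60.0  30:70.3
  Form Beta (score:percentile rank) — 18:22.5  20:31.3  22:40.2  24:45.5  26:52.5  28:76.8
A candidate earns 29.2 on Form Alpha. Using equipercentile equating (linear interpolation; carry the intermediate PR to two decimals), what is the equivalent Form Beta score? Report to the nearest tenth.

PR of 29.2 on Form Alpha: 60.0 + (29.2 − 28)/(30 − 28) × (70.3 − 60.0) = 66.18
On Form Beta, PR 66.18 falls between score 26 (PR 52.5) and 28 (PR 76.8).
Interpolate: 26 + (66.18 − 52.5)/(76.8 − 52.5) × (28 − 26) = 27.1

27.1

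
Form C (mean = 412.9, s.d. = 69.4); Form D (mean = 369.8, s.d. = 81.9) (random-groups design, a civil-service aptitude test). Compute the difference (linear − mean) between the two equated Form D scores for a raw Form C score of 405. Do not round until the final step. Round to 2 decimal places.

-1.42

Mean-equated: 405 + (369.8 − 412.9) = 361.90
Linear-equated: (81.9/69.4)(405 − 412.9) + 369.8 = 360.477
Difference = 360.477 − 361.90 = -1.42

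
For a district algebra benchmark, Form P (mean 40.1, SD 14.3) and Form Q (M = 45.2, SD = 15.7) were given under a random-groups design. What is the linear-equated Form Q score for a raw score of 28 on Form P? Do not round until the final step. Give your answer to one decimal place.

31.9

Linear equating: y = (SD_Y/SD_X)(x − M_X) + M_Y
y = (15.7/14.3)(28 − 40.1) + 45.2
y = 1.097902 × -12.1 + 45.2 = -13.2846 + 45.2 = 31.9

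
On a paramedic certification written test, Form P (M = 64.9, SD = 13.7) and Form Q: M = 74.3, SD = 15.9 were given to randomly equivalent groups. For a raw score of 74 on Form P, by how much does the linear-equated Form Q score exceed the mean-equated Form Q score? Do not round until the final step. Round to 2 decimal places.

1.46

Mean-equated: 74 + (74.3 − 64.9) = 83.40
Linear-equated: (15.9/13.7)(74 − 64.9) + 74.3 = 84.861
Difference = 84.861 − 83.40 = 1.46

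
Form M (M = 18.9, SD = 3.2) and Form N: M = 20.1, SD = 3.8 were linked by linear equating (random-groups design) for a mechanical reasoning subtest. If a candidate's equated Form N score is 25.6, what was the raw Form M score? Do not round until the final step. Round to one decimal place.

Invert y = (SD_Y/SD_X)(x − M_X) + M_Y:
x = (SD_X/SD_Y)(y − M_Y) + M_X = (3.2/3.8)(25.6 − 20.1) + 18.9
x = 0.842105 × 5.500 + 18.9 = 23.5

23.5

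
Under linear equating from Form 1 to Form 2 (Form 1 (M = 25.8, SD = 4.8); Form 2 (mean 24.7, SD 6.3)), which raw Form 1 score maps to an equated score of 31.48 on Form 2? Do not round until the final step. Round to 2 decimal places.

Invert y = (SD_Y/SD_X)(x − M_X) + M_Y:
x = (SD_X/SD_Y)(y − M_Y) + M_X = (4.8/6.3)(31.48 − 24.7) + 25.8
x = 0.761905 × 6.780 + 25.8 = 30.97

30.97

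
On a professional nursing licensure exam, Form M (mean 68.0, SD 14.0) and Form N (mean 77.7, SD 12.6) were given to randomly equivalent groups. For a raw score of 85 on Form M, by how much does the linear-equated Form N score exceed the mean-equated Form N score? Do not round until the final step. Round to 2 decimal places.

Mean-equated: 85 + (77.7 − 68.0) = 94.70
Linear-equated: (12.6/14.0)(85 − 68.0) + 77.7 = 93.000
Difference = 93.000 − 94.70 = -1.70

-1.70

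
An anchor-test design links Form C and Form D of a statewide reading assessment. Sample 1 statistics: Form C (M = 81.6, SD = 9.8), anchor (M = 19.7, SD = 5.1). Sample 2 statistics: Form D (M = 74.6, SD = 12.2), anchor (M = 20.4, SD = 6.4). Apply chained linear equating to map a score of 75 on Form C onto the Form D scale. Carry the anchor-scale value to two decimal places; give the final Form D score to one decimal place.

66.7

Form C → anchor (Sample 1): v = (5.1/9.8)(75 − 81.6) + 19.7 = 16.27
anchor → Form D (Sample 2): y = (12.2/6.4)(16.27 − 20.4) + 74.6 = 66.7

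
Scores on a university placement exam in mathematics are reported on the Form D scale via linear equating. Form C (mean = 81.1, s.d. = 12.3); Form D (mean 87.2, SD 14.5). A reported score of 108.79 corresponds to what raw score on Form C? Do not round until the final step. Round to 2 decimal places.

99.41

Invert y = (SD_Y/SD_X)(x − M_X) + M_Y:
x = (SD_X/SD_Y)(y − M_Y) + M_X = (12.3/14.5)(108.79 − 87.2) + 81.1
x = 0.848276 × 21.590 + 81.1 = 99.41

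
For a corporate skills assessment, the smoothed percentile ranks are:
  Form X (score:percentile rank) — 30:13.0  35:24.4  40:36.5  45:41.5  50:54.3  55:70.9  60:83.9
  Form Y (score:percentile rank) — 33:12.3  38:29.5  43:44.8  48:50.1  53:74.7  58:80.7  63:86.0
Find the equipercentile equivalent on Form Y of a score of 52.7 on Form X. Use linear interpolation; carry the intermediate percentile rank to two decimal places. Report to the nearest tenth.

PR of 52.7 on Form X: 54.3 + (52.7 − 50)/(55 − 50) × (70.9 − 54.3) = 63.26
On Form Y, PR 63.26 falls between score 48 (PR 50.1) and 53 (PR 74.7).
Interpolate: 48 + (63.26 − 50.1)/(74.7 − 50.1) × (53 − 48) = 50.7

50.7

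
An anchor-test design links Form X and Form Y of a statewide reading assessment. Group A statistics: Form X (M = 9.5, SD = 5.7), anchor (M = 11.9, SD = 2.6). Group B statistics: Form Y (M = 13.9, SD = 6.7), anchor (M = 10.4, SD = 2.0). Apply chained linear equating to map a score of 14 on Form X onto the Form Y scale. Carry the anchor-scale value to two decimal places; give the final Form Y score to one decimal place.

Form X → anchor (Group A): v = (2.6/5.7)(14 − 9.5) + 11.9 = 13.95
anchor → Form Y (Group B): y = (6.7/2.0)(13.95 − 10.4) + 13.9 = 25.8

25.8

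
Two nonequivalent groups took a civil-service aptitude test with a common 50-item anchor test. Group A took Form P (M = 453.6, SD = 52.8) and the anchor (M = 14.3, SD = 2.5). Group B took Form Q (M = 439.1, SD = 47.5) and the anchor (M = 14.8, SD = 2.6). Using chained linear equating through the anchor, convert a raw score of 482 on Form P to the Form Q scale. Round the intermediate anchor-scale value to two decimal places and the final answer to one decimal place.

454.4

Form P → anchor (Group A): v = (2.5/52.8)(482 − 453.6) + 14.3 = 15.64
anchor → Form Q (Group B): y = (47.5/2.6)(15.64 − 14.8) + 439.1 = 454.4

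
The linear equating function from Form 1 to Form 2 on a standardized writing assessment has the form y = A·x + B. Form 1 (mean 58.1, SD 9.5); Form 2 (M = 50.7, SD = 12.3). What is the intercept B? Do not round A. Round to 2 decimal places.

-24.52

A = SD_Y / SD_X = 12.3 / 9.5 = 1.294737
B = M_Y − A·M_X = 50.7 − 1.294737 × 58.1 = -24.52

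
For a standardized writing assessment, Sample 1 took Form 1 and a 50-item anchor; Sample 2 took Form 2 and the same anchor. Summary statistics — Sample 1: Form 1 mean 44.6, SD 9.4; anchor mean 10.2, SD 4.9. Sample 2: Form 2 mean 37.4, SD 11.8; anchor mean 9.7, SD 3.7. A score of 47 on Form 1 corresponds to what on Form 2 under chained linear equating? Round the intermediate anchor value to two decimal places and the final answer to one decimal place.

43.0

Form 1 → anchor (Sample 1): v = (4.9/9.4)(47 − 44.6) + 10.2 = 11.45
anchor → Form 2 (Sample 2): y = (11.8/3.7)(11.45 − 9.7) + 37.4 = 43.0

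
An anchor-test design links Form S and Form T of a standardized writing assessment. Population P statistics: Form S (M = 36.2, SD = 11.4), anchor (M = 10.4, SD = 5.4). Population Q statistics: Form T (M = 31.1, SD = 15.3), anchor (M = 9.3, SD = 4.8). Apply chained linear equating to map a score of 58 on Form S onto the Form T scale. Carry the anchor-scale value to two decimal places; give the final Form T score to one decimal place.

67.5

Form S → anchor (Population P): v = (5.4/11.4)(58 − 36.2) + 10.4 = 20.73
anchor → Form T (Population Q): y = (15.3/4.8)(20.73 − 9.3) + 31.1 = 67.5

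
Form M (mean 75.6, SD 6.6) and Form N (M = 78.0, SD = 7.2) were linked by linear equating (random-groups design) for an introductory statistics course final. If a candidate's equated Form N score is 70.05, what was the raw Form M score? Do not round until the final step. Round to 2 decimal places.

68.31

Invert y = (SD_Y/SD_X)(x − M_X) + M_Y:
x = (SD_X/SD_Y)(y − M_Y) + M_X = (6.6/7.2)(70.05 − 78.0) + 75.6
x = 0.916667 × -7.950 + 75.6 = 68.31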